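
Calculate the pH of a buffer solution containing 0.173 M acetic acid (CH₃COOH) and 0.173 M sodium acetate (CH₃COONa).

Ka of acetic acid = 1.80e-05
pH = 4.74

pKa = -log(1.80e-05) = 4.74. pH = pKa + log([A⁻]/[HA]) = 4.74 + log(0.173/0.173)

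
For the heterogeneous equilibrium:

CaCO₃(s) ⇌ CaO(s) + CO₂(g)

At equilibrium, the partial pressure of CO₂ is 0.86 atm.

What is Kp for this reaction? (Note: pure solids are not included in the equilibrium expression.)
K_p = 0.86

Solids (CaCO₃, CaO) have activity 1 and are excluded.
Kp = P(CO₂) = 0.86.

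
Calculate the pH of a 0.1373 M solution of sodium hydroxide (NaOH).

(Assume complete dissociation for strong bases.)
pH = 13.14

[OH⁻] = 0.1373 M for strong base. pOH = -log[OH⁻] = 0.86, pH = 14 - pOH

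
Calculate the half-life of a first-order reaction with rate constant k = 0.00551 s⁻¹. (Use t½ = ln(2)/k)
125.80 s

t½ = ln(2)/k = 0.6931/0.00551 = 125.80 s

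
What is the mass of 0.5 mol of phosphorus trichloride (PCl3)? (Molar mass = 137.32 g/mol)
Mass = 0.5 mol × 137.32 g/mol = 68.66 g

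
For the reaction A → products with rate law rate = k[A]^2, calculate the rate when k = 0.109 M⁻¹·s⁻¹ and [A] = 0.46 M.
0.02306 M/s

rate = k·[A]^2 = 0.109·(0.46)^2 = 0.109·0.2116 = 0.02306 M/s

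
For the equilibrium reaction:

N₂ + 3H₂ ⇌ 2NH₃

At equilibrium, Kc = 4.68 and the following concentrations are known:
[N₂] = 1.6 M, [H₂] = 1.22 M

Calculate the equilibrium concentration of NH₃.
[NH₃] = 3.6874 M

Kc = ([NH₃]^2) / ([N₂] × [H₂]^3) = 4.68
[NH₃]^2 = Kc · (reactant terms)/(other product terms) = 4.68 · 2.9054 / 1 = 13.597
[NH₃] = (13.597)^(1/2) = 3.6874 M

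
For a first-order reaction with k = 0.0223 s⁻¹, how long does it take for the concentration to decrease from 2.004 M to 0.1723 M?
110.03 s

From ln[A] = ln[A]₀ - k·t: t = ln([A]₀/[A])/k = ln(2.004/0.1723)/0.0223 = ln(11.6309)/0.0223 = 2.4537/0.0223 = 110.03 s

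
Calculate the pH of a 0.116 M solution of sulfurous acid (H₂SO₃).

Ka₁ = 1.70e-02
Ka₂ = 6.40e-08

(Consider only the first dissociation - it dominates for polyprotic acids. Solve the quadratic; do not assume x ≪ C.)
pH = 1.44

x² + Ka₁·x − Ka₁·C = 0 with Ka₁ = 1.70e-02, C = 0.116.
x = (−Ka₁ + √(Ka₁² + 4·Ka₁·C))/2 = 3.6713e-02 M, so pH = 1.44.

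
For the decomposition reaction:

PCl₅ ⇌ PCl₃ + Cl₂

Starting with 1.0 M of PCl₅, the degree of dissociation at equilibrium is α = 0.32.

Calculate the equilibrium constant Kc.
K_c = 0.1506

x = α·[A]₀ = 0.32 × 1.0 = 0.32 M dissociated.
At eq: [PCl₅] = 1.0 − 0.32 = 0.68 M; [PCl₃] = [Cl₂] = x = 0.32 M.
Kc = [PCl₃][Cl₂]/[PCl₅] = (0.32)²/0.68 = 0.1506.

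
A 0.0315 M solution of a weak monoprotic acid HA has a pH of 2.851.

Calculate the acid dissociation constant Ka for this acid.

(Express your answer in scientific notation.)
K_a = 6.60e-05

[H⁺] = 10^(−pH) = 10^(−2.851) = 1.409e-03 M. For HA ⇌ H⁺ + A⁻, Ka = x²/(C − x) = (1.409e-03)²/(0.0315 − 1.409e-03) = 6.60e-05.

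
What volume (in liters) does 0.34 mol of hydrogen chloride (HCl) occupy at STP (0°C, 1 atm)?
At STP, 1 mol of gas occupies 22.4 L
Volume = 0.34 mol × 22.4 L/mol = 7.62 L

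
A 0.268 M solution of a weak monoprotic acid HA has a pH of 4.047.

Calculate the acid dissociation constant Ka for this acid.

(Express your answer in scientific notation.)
K_a = 3.01e-08

[H⁺] = 10^(−pH) = 10^(−4.047) = 8.974e-05 M. For HA ⇌ H⁺ + A⁻, Ka = x²/(C − x) = (8.974e-05)²/(0.268 − 8.974e-05) = 3.01e-08.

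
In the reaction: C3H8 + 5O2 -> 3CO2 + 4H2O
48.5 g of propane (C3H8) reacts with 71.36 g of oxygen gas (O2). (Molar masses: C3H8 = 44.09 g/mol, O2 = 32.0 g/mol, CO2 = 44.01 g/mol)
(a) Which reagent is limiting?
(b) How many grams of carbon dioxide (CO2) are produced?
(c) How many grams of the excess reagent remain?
(a) O2, (b) 58.89 g, (c) 28.84 g

Moles of C3H8 = 48.5 g ÷ 44.09 g/mol = 1.10002 mol
Moles of O2 = 71.36 g ÷ 32.0 g/mol = 2.23 mol
Moles ÷ coefficient: C3H8: 1.10002/1 = 1.1, O2: 2.23/5 = 0.446
(a) O2 has the smaller value, so O2 is the limiting reagent.
(b) Moles of CO2 = 2.23 mol O2 × (3/5) = 1.338 mol; mass = 1.338 mol × 44.01 g/mol = 58.89 g
(c) C3H8 consumed = 2.23 × (1/5) = 0.446 mol; remaining = 1.10002 − 0.446 = 0.654023 mol; mass = 0.654023 mol × 44.09 g/mol = 28.84 g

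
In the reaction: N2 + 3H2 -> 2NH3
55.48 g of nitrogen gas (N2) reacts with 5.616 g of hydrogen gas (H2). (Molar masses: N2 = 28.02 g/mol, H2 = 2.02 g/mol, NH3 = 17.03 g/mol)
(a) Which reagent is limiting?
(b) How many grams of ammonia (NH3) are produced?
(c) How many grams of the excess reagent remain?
(a) H2, (b) 31.56 g, (c) 29.51 g

Moles of N2 = 55.48 g ÷ 28.02 g/mol = 1.98001 mol
Moles of H2 = 5.616 g ÷ 2.02 g/mol = 2.7802 mol
Moles ÷ coefficient: N2: 1.98001/1 = 1.98, H2: 2.7802/3 = 0.9267
(a) H2 has the smaller value, so H2 is the limiting reagent.
(b) Moles of NH3 = 2.7802 mol H2 × (2/3) = 1.85347 mol; mass = 1.85347 mol × 17.03 g/mol = 31.56 g
(c) N2 consumed = 2.7802 × (1/3) = 0.926733 mol; remaining = 1.98001 − 0.926733 = 1.05328 mol; mass = 1.05328 mol × 28.02 g/mol = 29.51 g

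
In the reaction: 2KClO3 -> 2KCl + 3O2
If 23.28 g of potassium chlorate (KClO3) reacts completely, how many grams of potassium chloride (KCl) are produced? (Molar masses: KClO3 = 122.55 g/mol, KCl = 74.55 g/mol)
Moles of KClO3 = 23.28 g ÷ 122.55 g/mol = 0.189963 mol
Mole ratio: 2 mol KCl / 2 mol KClO3
Moles of KCl = 0.189963 × (2/2) = 0.189963 mol
Mass of KCl = 0.189963 mol × 74.55 g/mol = 14.16 g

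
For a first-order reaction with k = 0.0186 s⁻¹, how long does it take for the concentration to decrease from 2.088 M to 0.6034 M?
66.74 s

From ln[A] = ln[A]₀ - k·t: t = ln([A]₀/[A])/k = ln(2.088/0.6034)/0.0186 = ln(3.4604)/0.0186 = 1.2414/0.0186 = 66.74 s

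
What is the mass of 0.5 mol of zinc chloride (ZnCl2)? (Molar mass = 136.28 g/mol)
Mass = 0.5 mol × 136.28 g/mol = 68.14 g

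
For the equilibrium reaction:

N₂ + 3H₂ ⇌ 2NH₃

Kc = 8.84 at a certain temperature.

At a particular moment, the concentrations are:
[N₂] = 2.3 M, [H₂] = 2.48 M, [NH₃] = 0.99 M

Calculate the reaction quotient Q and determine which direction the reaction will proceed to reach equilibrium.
Q = 0.028, Q < K, reaction proceeds forward (toward products)

Q = ([NH₃]^2) / ([N₂] × [H₂]^3)
  = ((0.99)^2) / ((2.3)·(2.48)^3) = 0.9801/35.082 = 0.02794
Since Q = 0.02794 < Kc = 8.84, the reaction proceeds forward (toward products) to reach equilibrium.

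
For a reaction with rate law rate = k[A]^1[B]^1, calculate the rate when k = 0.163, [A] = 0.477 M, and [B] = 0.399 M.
0.03102 M/s

rate = k·[A]^1·[B]^1 = 0.163·(0.477)^1·(0.399)^1 = 0.163·0.477·0.399 = 0.03102 M/s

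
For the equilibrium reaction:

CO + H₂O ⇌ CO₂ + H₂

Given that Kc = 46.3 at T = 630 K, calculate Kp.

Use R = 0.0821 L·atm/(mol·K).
K_p = 46.3000

Δn = (moles gaseous products) − (moles gaseous reactants) = 0
T = 630 K; RT = 0.0821 × 630 = 51.723
Kp = Kc·(RT)^Δn = 46.3 × (51.723)^0 = 46.3 × 1 = 46.3000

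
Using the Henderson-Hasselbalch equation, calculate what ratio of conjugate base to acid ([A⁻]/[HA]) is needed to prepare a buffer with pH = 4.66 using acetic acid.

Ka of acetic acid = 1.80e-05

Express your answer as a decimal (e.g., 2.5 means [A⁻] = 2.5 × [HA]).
[A⁻]/[HA] = 0.823

pKa = −log(1.80e-05) = 4.7447. pH = pKa + log([A⁻]/[HA]). 4.66 = 4.7447 + log(ratio). log(ratio) = 4.66 − 4.7447 = -0.0847. ratio = 10^(-0.0847) = 0.823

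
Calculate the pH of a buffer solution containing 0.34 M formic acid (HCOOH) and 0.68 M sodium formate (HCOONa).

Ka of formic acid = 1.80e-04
pH = 4.05

pKa = -log(1.80e-04) = 3.74. pH = pKa + log([A⁻]/[HA]) = 3.74 + log(0.68/0.34)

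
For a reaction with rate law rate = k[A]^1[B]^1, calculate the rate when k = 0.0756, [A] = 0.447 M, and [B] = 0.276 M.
0.009327 M/s

rate = k·[A]^1·[B]^1 = 0.0756·(0.447)^1·(0.276)^1 = 0.0756·0.447·0.276 = 0.009327 M/s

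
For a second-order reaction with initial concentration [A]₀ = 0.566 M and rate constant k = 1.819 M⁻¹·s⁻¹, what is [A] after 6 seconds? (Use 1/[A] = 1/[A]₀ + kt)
0.0789 M

1/[A] = 1/[A]₀ + k·t = 1/0.566 + (1.819)·(6) = 1.7668 + 10.9140 = 12.6808
[A] = 1/12.6808 = 0.0789 M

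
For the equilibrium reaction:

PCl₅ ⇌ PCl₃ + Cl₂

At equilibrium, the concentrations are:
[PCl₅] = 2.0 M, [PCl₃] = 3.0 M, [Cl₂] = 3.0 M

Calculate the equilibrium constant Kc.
K_c = 4.5000

Kc = ([PCl₃] × [Cl₂]) / ([PCl₅])
   = ((3.0)·(3.0)) / ((2.0))
   = 9 / 2 = 4.5000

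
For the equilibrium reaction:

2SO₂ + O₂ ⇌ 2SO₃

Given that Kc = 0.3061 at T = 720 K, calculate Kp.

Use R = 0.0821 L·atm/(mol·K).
K_p = 0.0052

Δn = (moles gaseous products) − (moles gaseous reactants) = -1
T = 720 K; RT = 0.0821 × 720 = 59.112
Kp = Kc·(RT)^Δn = 0.3061 × (59.112)^-1 = 0.3061 × 0.016917 = 0.0052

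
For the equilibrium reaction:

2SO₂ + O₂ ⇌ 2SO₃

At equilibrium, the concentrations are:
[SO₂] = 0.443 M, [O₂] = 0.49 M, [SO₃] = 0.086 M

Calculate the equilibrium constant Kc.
K_c = 0.0769

Kc = ([SO₃]^2) / ([SO₂]^2 × [O₂])
   = ((0.086)^2) / ((0.443)^2·(0.49))
   = 0.007396 / 0.096162 = 0.0769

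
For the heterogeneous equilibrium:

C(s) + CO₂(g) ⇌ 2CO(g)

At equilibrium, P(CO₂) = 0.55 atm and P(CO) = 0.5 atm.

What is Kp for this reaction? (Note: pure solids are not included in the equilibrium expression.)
K_p = 0.455

Solid C is excluded.
Kp = P(CO)²/P(CO₂) = (0.5)²/0.55 = 0.25/0.55 = 0.455.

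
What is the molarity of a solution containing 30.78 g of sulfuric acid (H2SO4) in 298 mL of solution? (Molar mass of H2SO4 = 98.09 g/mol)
Moles of H2SO4 = 30.78 g ÷ 98.09 g/mol = 0.313793 mol
Volume = 298 mL = 0.298 L
Molarity = 0.313793 mol ÷ 0.298 L = 1.053 M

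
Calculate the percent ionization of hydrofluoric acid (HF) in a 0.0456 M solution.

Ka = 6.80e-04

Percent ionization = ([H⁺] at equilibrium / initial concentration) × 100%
Percent ionization = 11.5%

Let x = [H⁺]. Ka = x²/(C - x) ⇒ x² + (6.80e-04)x - (6.80e-04)(0.0456) = 0. x = 5.2389e-03. Percent = (5.2389e-03/0.0456) × 100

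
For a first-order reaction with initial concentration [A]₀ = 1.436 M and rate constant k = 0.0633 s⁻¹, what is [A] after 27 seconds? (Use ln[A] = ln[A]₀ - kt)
0.2600 M

ln[A] = ln[A]₀ - k·t = ln(1.436) - (0.0633)·(27) = 0.3619 - 1.7091 = -1.3472
[A] = e^(-1.3472) = 0.2600 M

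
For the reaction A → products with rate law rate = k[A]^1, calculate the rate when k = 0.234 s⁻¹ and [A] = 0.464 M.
0.1086 M/s

rate = k·[A]^1 = 0.234·(0.464)^1 = 0.234·0.464 = 0.1086 M/s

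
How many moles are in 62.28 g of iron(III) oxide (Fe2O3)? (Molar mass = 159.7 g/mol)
Moles = 62.28 g ÷ 159.7 g/mol = 0.39 mol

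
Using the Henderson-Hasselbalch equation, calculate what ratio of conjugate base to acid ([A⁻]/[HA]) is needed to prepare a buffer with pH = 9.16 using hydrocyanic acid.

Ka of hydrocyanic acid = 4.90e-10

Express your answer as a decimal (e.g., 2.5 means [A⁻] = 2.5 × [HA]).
[A⁻]/[HA] = 0.708

pKa = −log(4.90e-10) = 9.3098. pH = pKa + log([A⁻]/[HA]). 9.16 = 9.3098 + log(ratio). log(ratio) = 9.16 − 9.3098 = -0.1498. ratio = 10^(-0.1498) = 0.708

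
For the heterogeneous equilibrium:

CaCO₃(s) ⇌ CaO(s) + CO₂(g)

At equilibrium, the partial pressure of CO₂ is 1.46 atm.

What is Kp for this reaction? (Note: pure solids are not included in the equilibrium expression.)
K_p = 1.46

Solids (CaCO₃, CaO) have activity 1 and are excluded.
Kp = P(CO₂) = 1.46.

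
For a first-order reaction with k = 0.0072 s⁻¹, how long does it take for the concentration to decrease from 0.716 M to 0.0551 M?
356.18 s

From ln[A] = ln[A]₀ - k·t: t = ln([A]₀/[A])/k = ln(0.716/0.0551)/0.0072 = ln(12.9946)/0.0072 = 2.5645/0.0072 = 356.18 s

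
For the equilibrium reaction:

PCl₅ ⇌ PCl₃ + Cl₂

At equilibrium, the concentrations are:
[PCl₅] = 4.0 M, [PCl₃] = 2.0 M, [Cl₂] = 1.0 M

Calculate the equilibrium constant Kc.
K_c = 0.5000

Kc = ([PCl₃] × [Cl₂]) / ([PCl₅])
   = ((2.0)·(1.0)) / ((4.0))
   = 2 / 4 = 0.5000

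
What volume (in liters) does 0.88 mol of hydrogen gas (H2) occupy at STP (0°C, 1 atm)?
At STP, 1 mol of gas occupies 22.4 L
Volume = 0.88 mol × 22.4 L/mol = 19.71 L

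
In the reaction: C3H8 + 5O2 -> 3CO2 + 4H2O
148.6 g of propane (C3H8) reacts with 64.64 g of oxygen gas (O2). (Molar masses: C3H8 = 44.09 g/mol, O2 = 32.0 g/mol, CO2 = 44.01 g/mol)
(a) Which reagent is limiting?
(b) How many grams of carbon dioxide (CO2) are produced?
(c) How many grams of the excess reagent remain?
(a) O2, (b) 53.34 g, (c) 130.8 g

Moles of C3H8 = 148.6 g ÷ 44.09 g/mol = 3.37038 mol
Moles of O2 = 64.64 g ÷ 32.0 g/mol = 2.02 mol
Moles ÷ coefficient: C3H8: 3.37038/1 = 3.37, O2: 2.02/5 = 0.404
(a) O2 has the smaller value, so O2 is the limiting reagent.
(b) Moles of CO2 = 2.02 mol O2 × (3/5) = 1.212 mol; mass = 1.212 mol × 44.01 g/mol = 53.34 g
(c) C3H8 consumed = 2.02 × (1/5) = 0.404 mol; remaining = 3.37038 − 0.404 = 2.96638 mol; mass = 2.96638 mol × 44.09 g/mol = 130.8 g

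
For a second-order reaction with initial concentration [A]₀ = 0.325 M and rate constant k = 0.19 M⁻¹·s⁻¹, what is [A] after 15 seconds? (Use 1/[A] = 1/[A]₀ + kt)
0.1687 M

1/[A] = 1/[A]₀ + k·t = 1/0.325 + (0.19)·(15) = 3.0769 + 2.8500 = 5.9269
[A] = 1/5.9269 = 0.1687 M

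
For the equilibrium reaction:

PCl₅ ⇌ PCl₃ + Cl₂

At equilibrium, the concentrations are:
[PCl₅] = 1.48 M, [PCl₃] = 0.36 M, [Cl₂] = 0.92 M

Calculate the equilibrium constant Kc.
K_c = 0.2238

Kc = ([PCl₃] × [Cl₂]) / ([PCl₅])
   = ((0.36)·(0.92)) / ((1.48))
   = 0.3312 / 1.48 = 0.2238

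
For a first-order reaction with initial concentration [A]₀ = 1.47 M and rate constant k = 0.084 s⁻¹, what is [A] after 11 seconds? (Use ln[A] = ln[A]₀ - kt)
0.5835 M

ln[A] = ln[A]₀ - k·t = ln(1.47) - (0.084)·(11) = 0.3853 - 0.9240 = -0.5387
[A] = e^(-0.5387) = 0.5835 M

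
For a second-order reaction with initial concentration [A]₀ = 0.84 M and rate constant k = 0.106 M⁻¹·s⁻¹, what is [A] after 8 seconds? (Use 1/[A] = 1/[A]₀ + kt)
0.4906 M

1/[A] = 1/[A]₀ + k·t = 1/0.84 + (0.106)·(8) = 1.1905 + 0.8480 = 2.0385
[A] = 1/2.0385 = 0.4906 M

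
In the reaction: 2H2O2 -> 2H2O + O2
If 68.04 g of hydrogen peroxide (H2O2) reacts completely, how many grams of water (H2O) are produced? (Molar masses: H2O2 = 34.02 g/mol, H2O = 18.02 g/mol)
Moles of H2O2 = 68.04 g ÷ 34.02 g/mol = 2 mol
Mole ratio: 2 mol H2O / 2 mol H2O2
Moles of H2O = 2 × (2/2) = 2 mol
Mass of H2O = 2 mol × 18.02 g/mol = 36.04 g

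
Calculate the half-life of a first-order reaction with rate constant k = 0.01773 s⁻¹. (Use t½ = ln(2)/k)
39.09 s

t½ = ln(2)/k = 0.6931/0.01773 = 39.09 s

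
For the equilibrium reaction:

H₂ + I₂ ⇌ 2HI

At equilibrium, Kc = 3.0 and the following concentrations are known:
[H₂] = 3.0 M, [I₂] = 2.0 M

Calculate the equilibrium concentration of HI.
[HI] = 4.2426 M

Kc = ([HI]^2) / ([H₂] × [I₂]) = 3.0
[HI]^2 = Kc · (reactant terms)/(other product terms) = 3.0 · 6 / 1 = 18
[HI] = (18)^(1/2) = 4.2426 M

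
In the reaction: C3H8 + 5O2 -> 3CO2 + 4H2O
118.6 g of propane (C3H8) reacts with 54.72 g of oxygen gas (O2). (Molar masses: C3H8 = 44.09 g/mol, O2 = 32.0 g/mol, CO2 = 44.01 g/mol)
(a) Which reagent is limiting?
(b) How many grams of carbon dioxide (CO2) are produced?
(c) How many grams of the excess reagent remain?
(a) O2, (b) 45.15 g, (c) 103.5 g

Moles of C3H8 = 118.6 g ÷ 44.09 g/mol = 2.68995 mol
Moles of O2 = 54.72 g ÷ 32.0 g/mol = 1.71 mol
Moles ÷ coefficient: C3H8: 2.68995/1 = 2.69, O2: 1.71/5 = 0.342
(a) O2 has the smaller value, so O2 is the limiting reagent.
(b) Moles of CO2 = 1.71 mol O2 × (3/5) = 1.026 mol; mass = 1.026 mol × 44.01 g/mol = 45.15 g
(c) C3H8 consumed = 1.71 × (1/5) = 0.342 mol; remaining = 2.68995 − 0.342 = 2.34795 mol; mass = 2.34795 mol × 44.09 g/mol = 103.5 g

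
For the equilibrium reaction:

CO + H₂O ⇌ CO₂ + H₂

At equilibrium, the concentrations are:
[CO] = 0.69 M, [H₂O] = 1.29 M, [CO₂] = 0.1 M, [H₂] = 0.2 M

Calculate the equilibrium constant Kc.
K_c = 0.0225

Kc = ([CO₂] × [H₂]) / ([CO] × [H₂O])
   = ((0.1)·(0.2)) / ((0.69)·(1.29))
   = 0.02 / 0.8901 = 0.0225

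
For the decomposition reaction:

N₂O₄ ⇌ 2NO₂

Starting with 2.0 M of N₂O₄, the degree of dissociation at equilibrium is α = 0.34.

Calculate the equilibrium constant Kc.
K_c = 1.4012

x = α·[A]₀ = 0.34 × 2.0 = 0.68 M dissociated.
At eq: [N₂O₄] = 2.0 − 0.68 = 1.32 M; [NO₂] = 2x = 1.36 M.
Kc = [NO₂]²/[N₂O₄] = (1.36)²/1.32 = 1.401.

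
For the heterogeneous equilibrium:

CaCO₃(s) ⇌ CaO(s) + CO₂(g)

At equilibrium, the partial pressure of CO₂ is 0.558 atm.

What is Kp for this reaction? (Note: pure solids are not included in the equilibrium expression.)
K_p = 0.558

Solids (CaCO₃, CaO) have activity 1 and are excluded.
Kp = P(CO₂) = 0.558.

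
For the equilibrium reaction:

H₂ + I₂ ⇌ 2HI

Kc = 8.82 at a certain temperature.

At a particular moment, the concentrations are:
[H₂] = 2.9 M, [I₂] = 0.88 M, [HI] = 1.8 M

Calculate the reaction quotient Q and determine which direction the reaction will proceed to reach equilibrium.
Q = 1.270, Q < K, reaction proceeds forward (toward products)

Q = ([HI]^2) / ([H₂] × [I₂])
  = ((1.8)^2) / ((2.9)·(0.88)) = 3.24/2.552 = 1.27
Since Q = 1.27 < Kc = 8.82, the reaction proceeds forward (toward products) to reach equilibrium.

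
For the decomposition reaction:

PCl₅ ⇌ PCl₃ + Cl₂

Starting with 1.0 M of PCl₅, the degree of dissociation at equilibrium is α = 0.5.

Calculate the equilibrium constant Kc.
K_c = 0.5000

x = α·[A]₀ = 0.5 × 1.0 = 0.5 M dissociated.
At eq: [PCl₅] = 1.0 − 0.5 = 0.5 M; [PCl₃] = [Cl₂] = x = 0.5 M.
Kc = [PCl₃][Cl₂]/[PCl₅] = (0.5)²/0.5 = 0.5.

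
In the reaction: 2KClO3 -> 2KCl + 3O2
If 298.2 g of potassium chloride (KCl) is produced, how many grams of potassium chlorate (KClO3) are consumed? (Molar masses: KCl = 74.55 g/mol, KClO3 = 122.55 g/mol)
Moles of KCl = 298.2 g ÷ 74.55 g/mol = 4 mol
Mole ratio: 2 mol KClO3 / 2 mol KCl
Moles of KClO3 = 4 × (2/2) = 4 mol
Mass of KClO3 = 4 mol × 122.55 g/mol = 490.2 g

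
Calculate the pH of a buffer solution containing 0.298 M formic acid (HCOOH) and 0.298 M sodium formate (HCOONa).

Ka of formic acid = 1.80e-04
pH = 3.74

pKa = -log(1.80e-04) = 3.74. pH = pKa + log([A⁻]/[HA]) = 3.74 + log(0.298/0.298)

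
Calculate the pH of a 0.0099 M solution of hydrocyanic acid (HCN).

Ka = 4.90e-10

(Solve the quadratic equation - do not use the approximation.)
pH = 5.66

x² + Ka×x - Ka×C = 0. Using quadratic formula: [H⁺] = 2.2023e-06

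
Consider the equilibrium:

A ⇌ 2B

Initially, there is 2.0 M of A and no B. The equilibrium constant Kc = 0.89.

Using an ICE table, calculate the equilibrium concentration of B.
[B] = 1.130 M

ICE: [A] = 2.0 − x, [B] = 2x.
Kc = (2x)²/(2.0 − x) = 0.89 ⇒ 4x² + 0.89x − 1.78 = 0.
x = (−0.89 + √(0.89² + 4·4·1.78))/(2·4) = (−0.89 + √29.272)/8 = 0.56505.
[B] = 2x = 1.130 M.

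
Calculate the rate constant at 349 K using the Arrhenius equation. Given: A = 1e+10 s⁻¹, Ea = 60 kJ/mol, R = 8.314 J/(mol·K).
1.05e+01 s⁻¹

k = A·exp(-Ea/(R·T)) = 1e+10·exp(-60000/(8.314·349)) = 1e+10·exp(-20.6783) = 1e+10·1.0459e-09 = 1.05e+01 s⁻¹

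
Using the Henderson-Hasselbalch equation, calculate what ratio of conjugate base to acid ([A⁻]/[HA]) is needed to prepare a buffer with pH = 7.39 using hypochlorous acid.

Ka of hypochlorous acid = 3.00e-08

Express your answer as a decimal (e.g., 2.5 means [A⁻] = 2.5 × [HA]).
[A⁻]/[HA] = 0.736

pKa = −log(3.00e-08) = 7.5229. pH = pKa + log([A⁻]/[HA]). 7.39 = 7.5229 + log(ratio). log(ratio) = 7.39 − 7.5229 = -0.1329. ratio = 10^(-0.1329) = 0.736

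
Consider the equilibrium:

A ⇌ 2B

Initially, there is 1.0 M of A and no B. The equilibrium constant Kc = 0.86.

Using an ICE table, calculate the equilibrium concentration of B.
[B] = 0.737 M

ICE: [A] = 1.0 − x, [B] = 2x.
Kc = (2x)²/(1.0 − x) = 0.86 ⇒ 4x² + 0.86x − 0.86 = 0.
x = (−0.86 + √(0.86² + 4·4·0.86))/(2·4) = (−0.86 + √14.5)/8 = 0.36848.
[B] = 2x = 0.737 M.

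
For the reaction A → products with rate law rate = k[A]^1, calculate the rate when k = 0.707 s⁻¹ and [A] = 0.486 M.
0.3436 M/s

rate = k·[A]^1 = 0.707·(0.486)^1 = 0.707·0.486 = 0.3436 M/s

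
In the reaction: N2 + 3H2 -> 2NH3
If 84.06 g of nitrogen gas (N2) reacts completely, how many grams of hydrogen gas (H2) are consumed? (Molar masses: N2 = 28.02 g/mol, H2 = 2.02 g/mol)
Moles of N2 = 84.06 g ÷ 28.02 g/mol = 3 mol
Mole ratio: 3 mol H2 / 1 mol N2
Moles of H2 = 3 × (3/1) = 9 mol
Mass of H2 = 9 mol × 2.02 g/mol = 18.18 g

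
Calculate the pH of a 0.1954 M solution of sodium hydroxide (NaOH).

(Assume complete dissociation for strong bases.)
pH = 13.29

[OH⁻] = 0.1954 M for strong base. pOH = -log[OH⁻] = 0.71, pH = 14 - pOH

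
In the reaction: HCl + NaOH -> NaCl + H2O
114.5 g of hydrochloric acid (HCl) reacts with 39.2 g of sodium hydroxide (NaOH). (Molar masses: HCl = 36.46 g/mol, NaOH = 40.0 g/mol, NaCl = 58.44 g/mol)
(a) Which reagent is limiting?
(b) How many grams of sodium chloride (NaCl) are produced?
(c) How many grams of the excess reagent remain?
(a) NaOH, (b) 57.27 g, (c) 78.77 g

Moles of HCl = 114.5 g ÷ 36.46 g/mol = 3.14043 mol
Moles of NaOH = 39.2 g ÷ 40.0 g/mol = 0.98 mol
Moles ÷ coefficient: HCl: 3.14043/1 = 3.14, NaOH: 0.98/1 = 0.98
(a) NaOH has the smaller value, so NaOH is the limiting reagent.
(b) Moles of NaCl = 0.98 mol NaOH × (1/1) = 0.98 mol; mass = 0.98 mol × 58.44 g/mol = 57.27 g
(c) HCl consumed = 0.98 × (1/1) = 0.98 mol; remaining = 3.14043 − 0.98 = 2.16043 mol; mass = 2.16043 mol × 36.46 g/mol = 78.77 g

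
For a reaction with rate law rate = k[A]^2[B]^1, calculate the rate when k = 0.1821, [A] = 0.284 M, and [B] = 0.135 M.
0.001983 M/s

rate = k·[A]^2·[B]^1 = 0.1821·(0.284)^2·(0.135)^1 = 0.1821·0.080656·0.135 = 0.001983 M/s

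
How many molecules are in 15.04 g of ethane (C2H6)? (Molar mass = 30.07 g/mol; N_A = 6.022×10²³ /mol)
Moles = 15.04 g ÷ 30.07 g/mol = 0.500166 mol
Molecules = 0.500166 mol × 6.022×10²³ /mol = 3.012e+23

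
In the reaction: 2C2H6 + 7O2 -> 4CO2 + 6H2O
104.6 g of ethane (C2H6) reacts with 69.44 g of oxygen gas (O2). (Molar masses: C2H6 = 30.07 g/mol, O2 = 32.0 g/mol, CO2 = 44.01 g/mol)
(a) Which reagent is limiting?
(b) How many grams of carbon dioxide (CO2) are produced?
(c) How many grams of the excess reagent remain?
(a) O2, (b) 54.57 g, (c) 85.96 g

Moles of C2H6 = 104.6 g ÷ 30.07 g/mol = 3.47855 mol
Moles of O2 = 69.44 g ÷ 32.0 g/mol = 2.17 mol
Moles ÷ coefficient: C2H6: 3.47855/2 = 1.739, O2: 2.17/7 = 0.31
(a) O2 has the smaller value, so O2 is the limiting reagent.
(b) Moles of CO2 = 2.17 mol O2 × (4/7) = 1.24 mol; mass = 1.24 mol × 44.01 g/mol = 54.57 g
(c) C2H6 consumed = 2.17 × (2/7) = 0.62 mol; remaining = 3.47855 − 0.62 = 2.85855 mol; mass = 2.85855 mol × 30.07 g/mol = 85.96 g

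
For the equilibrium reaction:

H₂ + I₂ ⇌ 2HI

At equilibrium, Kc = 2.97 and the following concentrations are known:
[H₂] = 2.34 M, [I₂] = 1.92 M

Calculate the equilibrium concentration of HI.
[HI] = 3.6529 M

Kc = ([HI]^2) / ([H₂] × [I₂]) = 2.97
[HI]^2 = Kc · (reactant terms)/(other product terms) = 2.97 · 4.4928 / 1 = 13.344
[HI] = (13.344)^(1/2) = 3.6529 M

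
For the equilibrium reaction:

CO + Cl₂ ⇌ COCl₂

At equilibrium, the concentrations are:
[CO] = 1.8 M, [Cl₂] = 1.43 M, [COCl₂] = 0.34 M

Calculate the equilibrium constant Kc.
K_c = 0.1321

Kc = ([COCl₂]) / ([CO] × [Cl₂])
   = ((0.34)) / ((1.8)·(1.43))
   = 0.34 / 2.574 = 0.1321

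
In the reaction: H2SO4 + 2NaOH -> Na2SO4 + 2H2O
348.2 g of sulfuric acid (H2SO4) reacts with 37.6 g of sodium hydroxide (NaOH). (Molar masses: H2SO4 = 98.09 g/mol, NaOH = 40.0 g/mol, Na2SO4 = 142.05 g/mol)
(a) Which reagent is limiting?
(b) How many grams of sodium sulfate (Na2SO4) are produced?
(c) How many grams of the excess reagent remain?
(a) NaOH, (b) 66.76 g, (c) 302.1 g

Moles of H2SO4 = 348.2 g ÷ 98.09 g/mol = 3.5498 mol
Moles of NaOH = 37.6 g ÷ 40.0 g/mol = 0.94 mol
Moles ÷ coefficient: H2SO4: 3.5498/1 = 3.55, NaOH: 0.94/2 = 0.47
(a) NaOH has the smaller value, so NaOH is the limiting reagent.
(b) Moles of Na2SO4 = 0.94 mol NaOH × (1/2) = 0.47 mol; mass = 0.47 mol × 142.05 g/mol = 66.76 g
(c) H2SO4 consumed = 0.94 × (1/2) = 0.47 mol; remaining = 3.5498 − 0.47 = 3.0798 mol; mass = 3.0798 mol × 98.09 g/mol = 302.1 g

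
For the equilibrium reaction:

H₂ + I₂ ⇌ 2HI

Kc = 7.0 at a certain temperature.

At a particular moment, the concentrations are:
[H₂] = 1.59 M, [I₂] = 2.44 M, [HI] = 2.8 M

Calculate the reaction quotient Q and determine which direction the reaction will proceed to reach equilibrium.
Q = 2.021, Q < K, reaction proceeds forward (toward products)

Q = ([HI]^2) / ([H₂] × [I₂])
  = ((2.8)^2) / ((1.59)·(2.44)) = 7.84/3.8796 = 2.021
Since Q = 2.021 < Kc = 7.0, the reaction proceeds forward (toward products) to reach equilibrium.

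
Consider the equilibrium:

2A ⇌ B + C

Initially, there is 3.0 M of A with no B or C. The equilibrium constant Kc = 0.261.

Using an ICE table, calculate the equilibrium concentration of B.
[B] = 0.758 M

ICE: [A] = 3.0 − 2x, [B] = [C] = x.
Kc = x²/(3.0 − 2x)² = 0.261 ⇒ √Kc = x/(3.0 − 2x).
x = √0.261·3.0/(1 + 2√0.261) = 0.51088·3.0/2.0218 = 0.75807.
[B] = x = 0.758 M.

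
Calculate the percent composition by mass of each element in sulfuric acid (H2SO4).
H: 2.06%, S: 32.69%, O: 65.25%

Molar mass of H2SO4 = 98.09 g/mol
% H = (2 × 1.008) / 98.09 × 100% = 2.016 / 98.09 × 100% = 2.06%
% S = (1 × 32.07) / 98.09 × 100% = 32.07 / 98.09 × 100% = 32.69%
% O = (4 × 16.0) / 98.09 × 100% = 64 / 98.09 × 100% = 65.25%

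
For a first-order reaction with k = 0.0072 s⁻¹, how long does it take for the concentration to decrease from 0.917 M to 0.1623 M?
240.51 s

From ln[A] = ln[A]₀ - k·t: t = ln([A]₀/[A])/k = ln(0.917/0.1623)/0.0072 = ln(5.6500)/0.0072 = 1.7317/0.0072 = 240.51 s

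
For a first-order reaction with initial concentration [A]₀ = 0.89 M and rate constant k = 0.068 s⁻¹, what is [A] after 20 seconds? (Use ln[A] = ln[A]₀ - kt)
0.2284 M

ln[A] = ln[A]₀ - k·t = ln(0.89) - (0.068)·(20) = -0.1165 - 1.3600 = -1.4765
[A] = e^(-1.4765) = 0.2284 M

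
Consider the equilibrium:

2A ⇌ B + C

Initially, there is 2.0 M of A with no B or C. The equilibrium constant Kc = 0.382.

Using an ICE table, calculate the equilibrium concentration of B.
[B] = 0.553 M

ICE: [A] = 2.0 − 2x, [B] = [C] = x.
Kc = x²/(2.0 − 2x)² = 0.382 ⇒ √Kc = x/(2.0 − 2x).
x = √0.382·2.0/(1 + 2√0.382) = 0.61806·2.0/2.2361 = 0.5528.
[B] = x = 0.553 M.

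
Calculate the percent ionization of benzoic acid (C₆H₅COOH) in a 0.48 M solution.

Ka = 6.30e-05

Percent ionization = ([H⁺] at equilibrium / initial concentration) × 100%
Percent ionization = 1.14%

Let x = [H⁺]. Ka = x²/(C - x) ⇒ x² + (6.30e-05)x - (6.30e-05)(0.48) = 0. x = 5.4677e-03. Percent = (5.4677e-03/0.48) × 100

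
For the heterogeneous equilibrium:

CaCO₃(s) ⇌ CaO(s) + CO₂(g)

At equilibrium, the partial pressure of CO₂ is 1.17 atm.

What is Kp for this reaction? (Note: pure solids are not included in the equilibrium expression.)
K_p = 1.17

Solids (CaCO₃, CaO) have activity 1 and are excluded.
Kp = P(CO₂) = 1.17.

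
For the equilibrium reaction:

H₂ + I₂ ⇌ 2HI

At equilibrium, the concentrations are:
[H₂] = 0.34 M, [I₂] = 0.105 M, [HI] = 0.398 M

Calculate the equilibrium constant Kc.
K_c = 4.4371

Kc = ([HI]^2) / ([H₂] × [I₂])
   = ((0.398)^2) / ((0.34)·(0.105))
   = 0.1584 / 0.0357 = 4.4371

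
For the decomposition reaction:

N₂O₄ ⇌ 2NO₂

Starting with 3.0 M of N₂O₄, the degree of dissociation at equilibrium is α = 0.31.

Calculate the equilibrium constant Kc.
K_c = 1.6713

x = α·[A]₀ = 0.31 × 3.0 = 0.93 M dissociated.
At eq: [N₂O₄] = 3.0 − 0.93 = 2.07 M; [NO₂] = 2x = 1.86 M.
Kc = [NO₂]²/[N₂O₄] = (1.86)²/2.07 = 1.671.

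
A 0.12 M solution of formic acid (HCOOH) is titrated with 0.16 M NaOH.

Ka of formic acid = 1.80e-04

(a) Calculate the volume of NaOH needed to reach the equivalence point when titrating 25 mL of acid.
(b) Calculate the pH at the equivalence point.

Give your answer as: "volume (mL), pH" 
V = 18.8 mL, pH = 8.29

(a) At equivalence: moles acid = moles base.
moles acid = 0.12 × 0.025 = 0.003 mol; V_NaOH = 0.003/0.16 = 0.01875 L = 18.8 mL.
(b) At equivalence, all acid → conjugate base A⁻ at [A⁻] = 0.003/0.04375 = 0.06857 M.
Kb = Kw/Ka = 1.0e-14/1.80e-04 = 5.556e-11; [OH⁻] = √(Kb·[A⁻]) = 1.952e-06; pOH = 5.71; pH = 14 − pOH = 8.29.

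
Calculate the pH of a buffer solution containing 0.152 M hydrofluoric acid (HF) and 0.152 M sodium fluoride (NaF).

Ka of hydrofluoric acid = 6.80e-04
pH = 3.17

pKa = -log(6.80e-04) = 3.17. pH = pKa + log([A⁻]/[HA]) = 3.17 + log(0.152/0.152)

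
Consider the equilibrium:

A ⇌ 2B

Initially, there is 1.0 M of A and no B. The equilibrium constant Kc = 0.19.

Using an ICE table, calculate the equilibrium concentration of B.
[B] = 0.391 M

ICE: [A] = 1.0 − x, [B] = 2x.
Kc = (2x)²/(1.0 − x) = 0.19 ⇒ 4x² + 0.19x − 0.19 = 0.
x = (−0.19 + √(0.19² + 4·4·0.19))/(2·4) = (−0.19 + √3.0761)/8 = 0.19549.
[B] = 2x = 0.391 M.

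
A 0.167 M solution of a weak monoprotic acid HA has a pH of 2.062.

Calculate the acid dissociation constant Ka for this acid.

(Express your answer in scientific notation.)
K_a = 4.75e-04

[H⁺] = 10^(−pH) = 10^(−2.062) = 8.670e-03 M. For HA ⇌ H⁺ + A⁻, Ka = x²/(C − x) = (8.670e-03)²/(0.167 − 8.670e-03) = 4.75e-04.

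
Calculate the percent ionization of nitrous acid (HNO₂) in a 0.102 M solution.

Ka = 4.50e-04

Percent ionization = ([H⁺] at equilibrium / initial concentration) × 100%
Percent ionization = 6.43%

Let x = [H⁺]. Ka = x²/(C - x) ⇒ x² + (4.50e-04)x - (4.50e-04)(0.102) = 0. x = 6.5537e-03. Percent = (6.5537e-03/0.102) × 100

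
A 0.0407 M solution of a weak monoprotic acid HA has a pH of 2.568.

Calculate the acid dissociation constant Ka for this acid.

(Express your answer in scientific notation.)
K_a = 1.92e-04

[H⁺] = 10^(−pH) = 10^(−2.568) = 2.704e-03 M. For HA ⇌ H⁺ + A⁻, Ka = x²/(C − x) = (2.704e-03)²/(0.0407 − 2.704e-03) = 1.92e-04.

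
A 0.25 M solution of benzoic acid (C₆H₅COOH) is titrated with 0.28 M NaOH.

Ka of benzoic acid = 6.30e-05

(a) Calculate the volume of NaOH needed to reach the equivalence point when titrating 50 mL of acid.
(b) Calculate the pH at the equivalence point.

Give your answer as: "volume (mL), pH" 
V = 44.6 mL, pH = 8.66

(a) At equivalence: moles acid = moles base.
moles acid = 0.25 × 0.05 = 0.0125 mol; V_NaOH = 0.0125/0.28 = 0.04464 L = 44.6 mL.
(b) At equivalence, all acid → conjugate base A⁻ at [A⁻] = 0.0125/0.09464 = 0.1321 M.
Kb = Kw/Ka = 1.0e-14/6.30e-05 = 1.587e-10; [OH⁻] = √(Kb·[A⁻]) = 4.579e-06; pOH = 5.34; pH = 14 − pOH = 8.66.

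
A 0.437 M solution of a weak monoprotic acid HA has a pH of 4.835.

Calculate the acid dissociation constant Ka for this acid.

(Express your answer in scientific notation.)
K_a = 4.89e-10

[H⁺] = 10^(−pH) = 10^(−4.835) = 1.462e-05 M. For HA ⇌ H⁺ + A⁻, Ka = x²/(C − x) = (1.462e-05)²/(0.437 − 1.462e-05) = 4.89e-10.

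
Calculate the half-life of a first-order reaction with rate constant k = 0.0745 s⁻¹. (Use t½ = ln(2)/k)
9.30 s

t½ = ln(2)/k = 0.6931/0.0745 = 9.30 s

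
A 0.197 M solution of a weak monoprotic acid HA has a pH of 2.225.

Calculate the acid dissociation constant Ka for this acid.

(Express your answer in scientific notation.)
K_a = 1.86e-04

[H⁺] = 10^(−pH) = 10^(−2.225) = 5.957e-03 M. For HA ⇌ H⁺ + A⁻, Ka = x²/(C − x) = (5.957e-03)²/(0.197 − 5.957e-03) = 1.86e-04.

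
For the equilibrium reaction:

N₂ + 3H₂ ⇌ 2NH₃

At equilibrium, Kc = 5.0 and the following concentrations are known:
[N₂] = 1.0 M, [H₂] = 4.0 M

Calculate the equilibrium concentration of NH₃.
[NH₃] = 17.8885 M

Kc = ([NH₃]^2) / ([N₂] × [H₂]^3) = 5.0
[NH₃]^2 = Kc · (reactant terms)/(other product terms) = 5.0 · 64 / 1 = 320
[NH₃] = (320)^(1/2) = 17.8885 M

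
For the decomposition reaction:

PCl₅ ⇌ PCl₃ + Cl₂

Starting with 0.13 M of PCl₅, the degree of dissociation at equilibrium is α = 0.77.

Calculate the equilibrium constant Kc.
K_c = 0.3351

x = α·[A]₀ = 0.77 × 0.13 = 0.1001 M dissociated.
At eq: [PCl₅] = 0.13 − 0.1001 = 0.0299 M; [PCl₃] = [Cl₂] = x = 0.1001 M.
Kc = [PCl₃][Cl₂]/[PCl₅] = (0.1001)²/0.0299 = 0.3351.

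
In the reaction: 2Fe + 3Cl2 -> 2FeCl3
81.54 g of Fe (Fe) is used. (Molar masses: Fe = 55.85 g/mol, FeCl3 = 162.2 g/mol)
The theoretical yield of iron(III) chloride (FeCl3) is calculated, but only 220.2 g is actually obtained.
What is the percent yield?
Moles of Fe = 81.54 g ÷ 55.85 g/mol = 1.45998 mol
Mole ratio: 2 mol FeCl3 / 2 mol Fe
Moles of FeCl3 = 1.45998 × (2/2) = 1.45998 mol
Theoretical yield = 1.45998 mol × 162.2 g/mol = 236.81 g
Actual yield = 220.2 g
Percent yield = (220.2 / 236.81) × 100% = 93.0%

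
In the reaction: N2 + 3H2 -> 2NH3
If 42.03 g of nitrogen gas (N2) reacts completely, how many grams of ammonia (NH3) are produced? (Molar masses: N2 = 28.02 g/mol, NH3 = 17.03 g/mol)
Moles of N2 = 42.03 g ÷ 28.02 g/mol = 1.5 mol
Mole ratio: 2 mol NH3 / 1 mol N2
Moles of NH3 = 1.5 × (2/1) = 3 mol
Mass of NH3 = 3 mol × 17.03 g/mol = 51.09 g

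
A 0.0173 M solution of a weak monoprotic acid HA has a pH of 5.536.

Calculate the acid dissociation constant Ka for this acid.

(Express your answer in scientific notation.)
K_a = 4.90e-10

[H⁺] = 10^(−pH) = 10^(−5.536) = 2.911e-06 M. For HA ⇌ H⁺ + A⁻, Ka = x²/(C − x) = (2.911e-06)²/(0.0173 − 2.911e-06) = 4.90e-10.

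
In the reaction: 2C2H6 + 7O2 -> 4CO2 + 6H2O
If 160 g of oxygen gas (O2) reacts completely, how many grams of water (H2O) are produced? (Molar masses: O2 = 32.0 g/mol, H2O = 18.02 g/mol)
Moles of O2 = 160 g ÷ 32.0 g/mol = 5 mol
Mole ratio: 6 mol H2O / 7 mol O2
Moles of H2O = 5 × (6/7) = 4.28571 mol
Mass of H2O = 4.28571 mol × 18.02 g/mol = 77.23 g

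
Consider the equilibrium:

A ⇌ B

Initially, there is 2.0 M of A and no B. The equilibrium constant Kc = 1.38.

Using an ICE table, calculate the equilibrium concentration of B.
[B] = 1.160 M

ICE: [A] = 2.0 − x, [B] = x.
Kc = x/(2.0 − x) = 1.38 ⇒ x = 1.38·2.0/(1 + 1.38) = 2.76/2.38 = 1.16.
[B] = x = 1.160 M.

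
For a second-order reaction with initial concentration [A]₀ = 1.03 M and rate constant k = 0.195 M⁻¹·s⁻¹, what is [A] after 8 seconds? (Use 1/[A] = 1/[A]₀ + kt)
0.3951 M

1/[A] = 1/[A]₀ + k·t = 1/1.03 + (0.195)·(8) = 0.9709 + 1.5600 = 2.5309
[A] = 1/2.5309 = 0.3951 M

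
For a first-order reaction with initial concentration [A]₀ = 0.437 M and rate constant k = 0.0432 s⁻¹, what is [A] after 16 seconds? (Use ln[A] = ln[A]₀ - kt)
0.2189 M

ln[A] = ln[A]₀ - k·t = ln(0.437) - (0.0432)·(16) = -0.8278 - 0.6912 = -1.5190
[A] = e^(-1.5190) = 0.2189 M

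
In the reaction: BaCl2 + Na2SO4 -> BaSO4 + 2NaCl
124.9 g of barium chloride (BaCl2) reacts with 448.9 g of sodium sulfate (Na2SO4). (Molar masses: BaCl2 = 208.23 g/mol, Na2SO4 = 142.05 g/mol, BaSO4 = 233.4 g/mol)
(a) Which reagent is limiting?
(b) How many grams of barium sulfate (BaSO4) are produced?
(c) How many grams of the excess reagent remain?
(a) BaCl2, (b) 140 g, (c) 363.7 g

Moles of BaCl2 = 124.9 g ÷ 208.23 g/mol = 0.599818 mol
Moles of Na2SO4 = 448.9 g ÷ 142.05 g/mol = 3.16015 mol
Moles ÷ coefficient: BaCl2: 0.599818/1 = 0.5998, Na2SO4: 3.16015/1 = 3.16
(a) BaCl2 has the smaller value, so BaCl2 is the limiting reagent.
(b) Moles of BaSO4 = 0.599818 mol BaCl2 × (1/1) = 0.599818 mol; mass = 0.599818 mol × 233.4 g/mol = 140 g
(c) Na2SO4 consumed = 0.599818 × (1/1) = 0.599818 mol; remaining = 3.16015 − 0.599818 = 2.56034 mol; mass = 2.56034 mol × 142.05 g/mol = 363.7 g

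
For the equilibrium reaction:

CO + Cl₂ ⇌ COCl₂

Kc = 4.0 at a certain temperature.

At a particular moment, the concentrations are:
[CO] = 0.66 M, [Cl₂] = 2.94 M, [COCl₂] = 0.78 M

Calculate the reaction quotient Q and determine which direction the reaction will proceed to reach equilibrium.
Q = 0.402, Q < K, reaction proceeds forward (toward products)

Q = ([COCl₂]) / ([CO] × [Cl₂])
  = ((0.78)) / ((0.66)·(2.94)) = 0.78/1.9404 = 0.402
Since Q = 0.402 < Kc = 4.0, the reaction proceeds forward (toward products) to reach equilibrium.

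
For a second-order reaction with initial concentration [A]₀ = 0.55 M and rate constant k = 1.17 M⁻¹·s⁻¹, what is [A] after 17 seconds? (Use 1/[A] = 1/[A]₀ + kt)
0.0461 M

1/[A] = 1/[A]₀ + k·t = 1/0.55 + (1.17)·(17) = 1.8182 + 19.8900 = 21.7082
[A] = 1/21.7082 = 0.0461 M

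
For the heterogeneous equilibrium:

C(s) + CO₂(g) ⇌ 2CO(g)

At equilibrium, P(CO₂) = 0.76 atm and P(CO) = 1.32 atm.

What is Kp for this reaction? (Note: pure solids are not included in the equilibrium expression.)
K_p = 2.293

Solid C is excluded.
Kp = P(CO)²/P(CO₂) = (1.32)²/0.76 = 1.742/0.76 = 2.293.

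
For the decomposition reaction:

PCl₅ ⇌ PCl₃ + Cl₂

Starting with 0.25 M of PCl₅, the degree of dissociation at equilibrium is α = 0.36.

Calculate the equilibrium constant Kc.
K_c = 0.0506

x = α·[A]₀ = 0.36 × 0.25 = 0.09 M dissociated.
At eq: [PCl₅] = 0.25 − 0.09 = 0.16 M; [PCl₃] = [Cl₂] = x = 0.09 M.
Kc = [PCl₃][Cl₂]/[PCl₅] = (0.09)²/0.16 = 0.05062.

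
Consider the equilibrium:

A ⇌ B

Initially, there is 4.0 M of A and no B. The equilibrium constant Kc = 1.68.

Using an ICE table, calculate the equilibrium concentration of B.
[B] = 2.507 M

ICE: [A] = 4.0 − x, [B] = x.
Kc = x/(4.0 − x) = 1.68 ⇒ x = 1.68·4.0/(1 + 1.68) = 6.72/2.68 = 2.507.
[B] = x = 2.507 M.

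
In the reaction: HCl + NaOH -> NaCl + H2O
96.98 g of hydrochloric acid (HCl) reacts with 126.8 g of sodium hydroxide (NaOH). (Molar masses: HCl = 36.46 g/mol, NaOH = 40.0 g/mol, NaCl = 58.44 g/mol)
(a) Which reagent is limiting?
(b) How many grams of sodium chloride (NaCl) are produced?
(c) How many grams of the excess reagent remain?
(a) HCl, (b) 155.4 g, (c) 20.4 g

Moles of HCl = 96.98 g ÷ 36.46 g/mol = 2.6599 mol
Moles of NaOH = 126.8 g ÷ 40.0 g/mol = 3.17 mol
Moles ÷ coefficient: HCl: 2.6599/1 = 2.66, NaOH: 3.17/1 = 3.17
(a) HCl has the smaller value, so HCl is the limiting reagent.
(b) Moles of NaCl = 2.6599 mol HCl × (1/1) = 2.6599 mol; mass = 2.6599 mol × 58.44 g/mol = 155.4 g
(c) NaOH consumed = 2.6599 × (1/1) = 2.6599 mol; remaining = 3.17 − 2.6599 = 0.510099 mol; mass = 0.510099 mol × 40.0 g/mol = 20.4 g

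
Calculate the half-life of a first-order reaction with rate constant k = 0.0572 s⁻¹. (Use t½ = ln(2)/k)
12.12 s

t½ = ln(2)/k = 0.6931/0.0572 = 12.12 s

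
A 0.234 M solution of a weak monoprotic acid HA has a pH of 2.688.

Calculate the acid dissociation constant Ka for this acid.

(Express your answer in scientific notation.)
K_a = 1.81e-05

[H⁺] = 10^(−pH) = 10^(−2.688) = 2.051e-03 M. For HA ⇌ H⁺ + A⁻, Ka = x²/(C − x) = (2.051e-03)²/(0.234 − 2.051e-03) = 1.81e-05.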